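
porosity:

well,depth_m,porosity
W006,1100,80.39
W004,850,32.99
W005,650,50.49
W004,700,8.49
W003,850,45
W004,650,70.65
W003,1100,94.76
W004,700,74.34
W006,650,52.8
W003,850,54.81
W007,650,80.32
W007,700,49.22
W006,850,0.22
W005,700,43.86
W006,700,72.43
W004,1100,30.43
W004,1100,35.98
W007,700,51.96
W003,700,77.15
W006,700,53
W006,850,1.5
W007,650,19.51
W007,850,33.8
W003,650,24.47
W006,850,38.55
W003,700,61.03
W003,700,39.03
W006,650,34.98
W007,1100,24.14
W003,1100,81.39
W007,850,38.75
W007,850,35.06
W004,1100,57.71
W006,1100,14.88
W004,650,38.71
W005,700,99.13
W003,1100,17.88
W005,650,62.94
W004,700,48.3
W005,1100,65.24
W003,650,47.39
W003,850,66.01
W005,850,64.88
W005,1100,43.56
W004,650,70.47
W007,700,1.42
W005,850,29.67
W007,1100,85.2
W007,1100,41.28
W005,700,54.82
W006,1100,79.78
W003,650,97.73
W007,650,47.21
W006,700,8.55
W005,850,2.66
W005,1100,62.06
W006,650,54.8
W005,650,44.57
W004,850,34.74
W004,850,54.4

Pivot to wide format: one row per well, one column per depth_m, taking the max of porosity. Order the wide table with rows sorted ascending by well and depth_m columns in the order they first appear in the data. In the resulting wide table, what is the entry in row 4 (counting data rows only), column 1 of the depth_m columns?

With rows sorted ascending by well, row 4 is well=W006. depth_m columns in first-appearance order: 1100, 850, 650, 700; column 1 is 1100.
Long rows with well=W006, depth_m=1100: max(80.39, 14.88, 79.78) = 80.39.

80.39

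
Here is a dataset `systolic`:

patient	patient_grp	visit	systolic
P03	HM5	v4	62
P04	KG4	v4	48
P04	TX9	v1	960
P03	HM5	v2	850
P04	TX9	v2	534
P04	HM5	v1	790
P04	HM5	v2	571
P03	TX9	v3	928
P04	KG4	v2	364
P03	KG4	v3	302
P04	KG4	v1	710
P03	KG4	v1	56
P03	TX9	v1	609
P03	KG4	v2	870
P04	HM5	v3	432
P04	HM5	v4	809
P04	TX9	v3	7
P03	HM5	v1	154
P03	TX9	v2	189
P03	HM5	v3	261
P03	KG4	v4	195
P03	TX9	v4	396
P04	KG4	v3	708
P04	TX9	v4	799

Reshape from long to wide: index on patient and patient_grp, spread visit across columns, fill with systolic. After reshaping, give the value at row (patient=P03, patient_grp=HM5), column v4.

Wide layout: rows indexed by patient and patient_grp, columns are the 4 distinct visit values (v4, v1, v2, v3).
Cell (patient=P03, patient_grp=HM5, visit=v4) draws from the long row where patient=P03, patient_grp=HM5 and visit=v4, which has systolic=62.

62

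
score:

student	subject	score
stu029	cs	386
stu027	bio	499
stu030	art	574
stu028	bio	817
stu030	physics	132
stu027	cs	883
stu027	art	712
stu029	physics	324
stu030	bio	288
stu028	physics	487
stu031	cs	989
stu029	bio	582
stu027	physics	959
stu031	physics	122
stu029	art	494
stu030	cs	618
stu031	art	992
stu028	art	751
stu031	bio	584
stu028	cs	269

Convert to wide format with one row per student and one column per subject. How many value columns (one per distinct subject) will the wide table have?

4 distinct subject values: cs, physics, art, bio.

4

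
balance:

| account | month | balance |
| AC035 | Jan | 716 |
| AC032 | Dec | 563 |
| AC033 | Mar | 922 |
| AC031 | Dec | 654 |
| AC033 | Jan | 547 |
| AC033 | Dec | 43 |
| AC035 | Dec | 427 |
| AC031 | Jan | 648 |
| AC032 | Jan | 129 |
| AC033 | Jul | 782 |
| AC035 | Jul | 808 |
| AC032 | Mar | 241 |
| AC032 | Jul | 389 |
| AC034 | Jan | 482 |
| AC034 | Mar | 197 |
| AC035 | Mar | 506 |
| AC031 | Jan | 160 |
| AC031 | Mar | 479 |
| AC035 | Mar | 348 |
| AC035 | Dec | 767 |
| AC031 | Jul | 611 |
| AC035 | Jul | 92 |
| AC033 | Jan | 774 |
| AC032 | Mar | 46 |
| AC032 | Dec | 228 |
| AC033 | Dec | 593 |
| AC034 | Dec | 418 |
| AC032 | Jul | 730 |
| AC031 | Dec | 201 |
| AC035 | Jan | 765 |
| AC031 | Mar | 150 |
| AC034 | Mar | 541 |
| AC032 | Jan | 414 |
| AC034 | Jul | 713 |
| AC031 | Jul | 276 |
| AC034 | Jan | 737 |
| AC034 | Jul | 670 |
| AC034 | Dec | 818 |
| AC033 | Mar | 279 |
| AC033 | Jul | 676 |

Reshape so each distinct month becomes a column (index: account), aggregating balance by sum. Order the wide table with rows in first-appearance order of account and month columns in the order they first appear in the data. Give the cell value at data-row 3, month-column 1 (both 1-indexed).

1321

With rows in first-appearance order of account, row 3 is account=AC033. month columns in first-appearance order: Jan, Dec, Mar, Jul; column 1 is Jan.
Long rows with account=AC033, month=Jan: 547 + 774 = 1321.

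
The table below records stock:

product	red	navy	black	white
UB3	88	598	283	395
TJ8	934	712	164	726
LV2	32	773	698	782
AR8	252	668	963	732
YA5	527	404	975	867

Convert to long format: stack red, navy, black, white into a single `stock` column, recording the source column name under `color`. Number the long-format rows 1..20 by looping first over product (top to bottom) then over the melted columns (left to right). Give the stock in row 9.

20 rows total (5 × 4). Row 9: index ⌊(9-1)/4⌋ = 2 into product → LV2; (9-1) mod 4 = 0 into the melted columns → red.
So row 9 is (LV2, red, 32); stock = 32.

32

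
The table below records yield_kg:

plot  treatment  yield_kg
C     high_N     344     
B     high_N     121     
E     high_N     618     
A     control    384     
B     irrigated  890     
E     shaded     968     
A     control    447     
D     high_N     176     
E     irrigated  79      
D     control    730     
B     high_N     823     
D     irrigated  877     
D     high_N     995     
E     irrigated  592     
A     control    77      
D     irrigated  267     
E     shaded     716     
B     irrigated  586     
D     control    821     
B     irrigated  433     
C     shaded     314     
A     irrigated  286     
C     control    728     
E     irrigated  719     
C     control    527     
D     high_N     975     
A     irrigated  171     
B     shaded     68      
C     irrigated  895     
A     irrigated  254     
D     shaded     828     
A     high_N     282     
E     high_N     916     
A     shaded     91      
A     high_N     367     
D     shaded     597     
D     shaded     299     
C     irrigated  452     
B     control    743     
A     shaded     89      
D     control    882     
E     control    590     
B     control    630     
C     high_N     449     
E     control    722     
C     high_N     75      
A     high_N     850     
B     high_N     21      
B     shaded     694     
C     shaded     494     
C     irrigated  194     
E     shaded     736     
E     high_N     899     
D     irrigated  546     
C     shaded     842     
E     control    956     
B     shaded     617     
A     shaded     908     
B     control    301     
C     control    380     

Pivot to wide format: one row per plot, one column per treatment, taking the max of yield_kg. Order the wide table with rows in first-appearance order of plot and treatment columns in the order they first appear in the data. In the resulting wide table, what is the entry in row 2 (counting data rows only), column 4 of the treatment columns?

With rows in first-appearance order of plot, row 2 is plot=B. treatment columns in first-appearance order: high_N, control, irrigated, shaded; column 4 is shaded.
Long rows with plot=B, treatment=shaded: max(68, 694, 617) = 694.

694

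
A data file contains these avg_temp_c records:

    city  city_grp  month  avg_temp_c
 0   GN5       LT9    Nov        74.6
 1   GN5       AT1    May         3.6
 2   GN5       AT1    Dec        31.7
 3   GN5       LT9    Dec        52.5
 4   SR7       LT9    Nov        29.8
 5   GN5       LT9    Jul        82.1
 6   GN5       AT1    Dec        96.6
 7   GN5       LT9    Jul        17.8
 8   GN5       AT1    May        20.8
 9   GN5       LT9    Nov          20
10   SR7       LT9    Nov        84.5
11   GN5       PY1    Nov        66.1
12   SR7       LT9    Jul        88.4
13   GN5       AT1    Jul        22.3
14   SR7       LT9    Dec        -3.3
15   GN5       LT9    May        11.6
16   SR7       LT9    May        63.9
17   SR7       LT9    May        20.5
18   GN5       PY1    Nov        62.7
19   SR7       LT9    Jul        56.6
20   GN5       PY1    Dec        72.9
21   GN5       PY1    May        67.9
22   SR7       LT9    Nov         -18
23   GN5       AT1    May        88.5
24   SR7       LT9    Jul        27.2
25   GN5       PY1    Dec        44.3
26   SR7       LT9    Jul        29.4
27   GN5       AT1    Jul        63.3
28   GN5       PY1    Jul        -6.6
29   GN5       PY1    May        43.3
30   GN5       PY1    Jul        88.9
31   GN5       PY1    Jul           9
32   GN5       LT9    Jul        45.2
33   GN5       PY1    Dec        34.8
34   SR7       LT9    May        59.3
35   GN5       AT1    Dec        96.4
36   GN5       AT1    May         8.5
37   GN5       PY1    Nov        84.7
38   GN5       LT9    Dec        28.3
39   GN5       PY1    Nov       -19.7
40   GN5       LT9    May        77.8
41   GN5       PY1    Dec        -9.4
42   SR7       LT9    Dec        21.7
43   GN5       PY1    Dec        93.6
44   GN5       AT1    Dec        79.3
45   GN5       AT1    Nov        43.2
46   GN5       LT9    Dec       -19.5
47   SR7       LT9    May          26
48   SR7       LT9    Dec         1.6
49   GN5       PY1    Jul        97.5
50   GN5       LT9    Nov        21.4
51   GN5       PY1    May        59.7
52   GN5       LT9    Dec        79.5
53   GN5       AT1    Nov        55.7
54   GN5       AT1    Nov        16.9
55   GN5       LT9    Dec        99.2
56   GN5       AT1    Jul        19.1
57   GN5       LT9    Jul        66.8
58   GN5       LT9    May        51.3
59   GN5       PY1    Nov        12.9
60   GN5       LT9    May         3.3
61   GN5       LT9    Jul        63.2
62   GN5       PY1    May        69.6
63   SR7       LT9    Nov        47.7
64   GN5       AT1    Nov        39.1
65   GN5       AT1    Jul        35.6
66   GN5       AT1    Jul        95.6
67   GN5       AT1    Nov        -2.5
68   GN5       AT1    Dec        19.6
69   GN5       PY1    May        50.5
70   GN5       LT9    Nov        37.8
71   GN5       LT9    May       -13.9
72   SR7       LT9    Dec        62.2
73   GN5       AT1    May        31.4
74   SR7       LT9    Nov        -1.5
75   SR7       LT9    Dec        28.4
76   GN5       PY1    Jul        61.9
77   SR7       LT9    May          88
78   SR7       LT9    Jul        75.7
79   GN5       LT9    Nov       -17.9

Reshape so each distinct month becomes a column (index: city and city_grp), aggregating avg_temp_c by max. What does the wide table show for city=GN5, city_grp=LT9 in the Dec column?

Rows with city=GN5, city_grp=LT9 and month=Dec: avg_temp_c values are 52.5, 28.3, -19.5, 79.5, 99.2.
max(52.5, 28.3, -19.5, 79.5, 99.2) = 99.2.

99.2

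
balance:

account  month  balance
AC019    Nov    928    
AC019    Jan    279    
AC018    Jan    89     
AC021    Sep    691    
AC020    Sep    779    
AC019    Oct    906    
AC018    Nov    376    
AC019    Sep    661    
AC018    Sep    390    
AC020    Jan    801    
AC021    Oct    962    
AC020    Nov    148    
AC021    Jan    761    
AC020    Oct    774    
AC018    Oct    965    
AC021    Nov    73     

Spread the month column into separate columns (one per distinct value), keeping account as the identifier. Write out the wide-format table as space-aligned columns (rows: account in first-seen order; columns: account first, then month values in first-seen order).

account  Nov  Jan  Sep  Oct
AC019    928  279  661  906
AC018    376  89   390  965
AC021    73   761  691  962
AC020    148  801  779  774

Columns: account plus the 4 distinct month values (Nov, Jan, Sep, Oct).
For example, row AC019 column Nov takes balance=928 from the long row (AC019, Nov).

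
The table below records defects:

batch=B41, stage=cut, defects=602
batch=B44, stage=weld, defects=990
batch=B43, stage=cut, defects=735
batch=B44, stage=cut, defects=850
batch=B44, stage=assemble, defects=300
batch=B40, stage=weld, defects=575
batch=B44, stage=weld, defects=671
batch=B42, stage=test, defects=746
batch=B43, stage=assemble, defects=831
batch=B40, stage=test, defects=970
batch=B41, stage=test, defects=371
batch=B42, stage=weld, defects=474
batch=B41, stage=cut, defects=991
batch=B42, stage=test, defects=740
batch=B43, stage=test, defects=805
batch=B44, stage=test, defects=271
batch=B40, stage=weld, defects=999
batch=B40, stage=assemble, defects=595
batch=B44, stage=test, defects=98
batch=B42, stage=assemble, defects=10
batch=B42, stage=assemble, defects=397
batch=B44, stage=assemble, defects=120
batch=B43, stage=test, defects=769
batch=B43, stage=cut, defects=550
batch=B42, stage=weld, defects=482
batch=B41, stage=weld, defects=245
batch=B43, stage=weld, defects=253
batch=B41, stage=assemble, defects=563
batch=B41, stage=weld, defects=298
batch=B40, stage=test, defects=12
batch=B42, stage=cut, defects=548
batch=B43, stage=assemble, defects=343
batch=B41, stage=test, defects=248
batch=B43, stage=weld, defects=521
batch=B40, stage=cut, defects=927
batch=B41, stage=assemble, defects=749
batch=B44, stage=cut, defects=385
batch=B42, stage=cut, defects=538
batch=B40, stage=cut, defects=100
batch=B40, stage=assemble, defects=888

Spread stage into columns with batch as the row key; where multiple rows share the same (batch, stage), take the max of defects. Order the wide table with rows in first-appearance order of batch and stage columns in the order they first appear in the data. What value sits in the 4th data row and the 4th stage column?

With rows in first-appearance order of batch, row 4 is batch=B40. stage columns in first-appearance order: cut, weld, assemble, test; column 4 is test.
Long rows with batch=B40, stage=test: max(970, 12) = 970.

970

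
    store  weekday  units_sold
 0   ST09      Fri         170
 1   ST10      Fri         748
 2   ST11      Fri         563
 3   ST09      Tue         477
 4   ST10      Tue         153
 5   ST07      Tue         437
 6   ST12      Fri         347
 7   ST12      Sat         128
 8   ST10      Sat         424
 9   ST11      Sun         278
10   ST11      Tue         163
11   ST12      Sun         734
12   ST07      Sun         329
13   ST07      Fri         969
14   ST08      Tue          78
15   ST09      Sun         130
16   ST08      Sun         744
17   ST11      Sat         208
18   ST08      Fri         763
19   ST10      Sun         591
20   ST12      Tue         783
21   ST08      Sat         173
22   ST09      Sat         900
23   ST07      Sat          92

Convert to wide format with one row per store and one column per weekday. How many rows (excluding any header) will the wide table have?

6

6 distinct store values → 6 rows.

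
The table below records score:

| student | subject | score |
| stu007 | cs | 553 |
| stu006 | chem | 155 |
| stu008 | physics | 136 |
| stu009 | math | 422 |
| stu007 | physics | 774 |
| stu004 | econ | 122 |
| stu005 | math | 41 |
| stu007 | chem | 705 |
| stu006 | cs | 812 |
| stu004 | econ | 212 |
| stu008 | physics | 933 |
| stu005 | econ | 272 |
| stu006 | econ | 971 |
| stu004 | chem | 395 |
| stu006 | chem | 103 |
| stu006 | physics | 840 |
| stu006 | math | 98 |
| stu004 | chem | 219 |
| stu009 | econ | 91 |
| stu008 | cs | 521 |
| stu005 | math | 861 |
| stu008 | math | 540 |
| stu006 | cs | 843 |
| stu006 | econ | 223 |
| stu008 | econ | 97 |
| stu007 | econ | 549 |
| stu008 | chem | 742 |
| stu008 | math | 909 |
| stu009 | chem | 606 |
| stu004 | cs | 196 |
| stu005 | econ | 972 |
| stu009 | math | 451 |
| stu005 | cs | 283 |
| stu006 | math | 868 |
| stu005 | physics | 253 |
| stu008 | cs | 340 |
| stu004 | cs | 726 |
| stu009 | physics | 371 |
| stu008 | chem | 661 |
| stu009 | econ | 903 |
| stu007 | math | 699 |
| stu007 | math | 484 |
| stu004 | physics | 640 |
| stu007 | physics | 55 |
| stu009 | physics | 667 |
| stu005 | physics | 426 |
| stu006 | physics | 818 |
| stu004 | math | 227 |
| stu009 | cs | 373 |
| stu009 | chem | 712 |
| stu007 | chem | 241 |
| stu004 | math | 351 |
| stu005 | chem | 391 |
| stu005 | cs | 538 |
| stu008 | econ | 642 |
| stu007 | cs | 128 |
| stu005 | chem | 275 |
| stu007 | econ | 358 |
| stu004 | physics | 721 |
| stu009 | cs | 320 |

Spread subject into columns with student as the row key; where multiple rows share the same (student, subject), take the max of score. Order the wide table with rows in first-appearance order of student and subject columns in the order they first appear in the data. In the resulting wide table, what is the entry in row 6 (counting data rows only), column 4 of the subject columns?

861

With rows in first-appearance order of student, row 6 is student=stu005. subject columns in first-appearance order: cs, chem, physics, math, econ; column 4 is math.
Long rows with student=stu005, subject=math: max(41, 861) = 861.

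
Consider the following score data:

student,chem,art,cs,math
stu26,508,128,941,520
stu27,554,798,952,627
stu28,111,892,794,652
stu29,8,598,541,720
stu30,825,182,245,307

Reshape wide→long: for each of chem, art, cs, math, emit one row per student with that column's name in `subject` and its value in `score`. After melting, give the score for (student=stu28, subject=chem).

111

Unpivoting turns each (student, wide-column) pair into one long row.
The wide cell at row stu28, column chem holds 111, so the long row (stu28, chem) has score=111.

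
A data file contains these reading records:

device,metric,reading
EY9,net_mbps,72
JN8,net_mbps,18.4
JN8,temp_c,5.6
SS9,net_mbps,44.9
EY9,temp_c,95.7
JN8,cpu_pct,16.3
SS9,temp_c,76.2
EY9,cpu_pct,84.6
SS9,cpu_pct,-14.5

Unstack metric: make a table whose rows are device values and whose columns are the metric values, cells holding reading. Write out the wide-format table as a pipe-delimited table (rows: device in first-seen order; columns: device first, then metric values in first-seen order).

Columns: device plus the 3 distinct metric values (net_mbps, temp_c, cpu_pct).
For example, row EY9 column net_mbps takes reading=72 from the long row (EY9, net_mbps).

| device | net_mbps | temp_c | cpu_pct |
| EY9 | 72 | 95.7 | 84.6 |
| JN8 | 18.4 | 5.6 | 16.3 |
| SS9 | 44.9 | 76.2 | -14.5 |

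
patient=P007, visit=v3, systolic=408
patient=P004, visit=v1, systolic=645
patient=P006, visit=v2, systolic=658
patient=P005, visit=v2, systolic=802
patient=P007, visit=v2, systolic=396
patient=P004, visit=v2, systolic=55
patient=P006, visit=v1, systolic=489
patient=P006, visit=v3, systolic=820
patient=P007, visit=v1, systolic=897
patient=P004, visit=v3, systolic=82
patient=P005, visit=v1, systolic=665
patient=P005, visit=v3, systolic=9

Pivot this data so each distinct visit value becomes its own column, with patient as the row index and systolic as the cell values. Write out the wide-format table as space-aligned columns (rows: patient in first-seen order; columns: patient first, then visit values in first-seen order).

patient  v3   v1   v2 
P007     408  897  396
P004     82   645  55 
P006     820  489  658
P005     9    665  802

Columns: patient plus the 3 distinct visit values (v3, v1, v2).
For example, row P007 column v3 takes systolic=408 from the long row (P007, v3).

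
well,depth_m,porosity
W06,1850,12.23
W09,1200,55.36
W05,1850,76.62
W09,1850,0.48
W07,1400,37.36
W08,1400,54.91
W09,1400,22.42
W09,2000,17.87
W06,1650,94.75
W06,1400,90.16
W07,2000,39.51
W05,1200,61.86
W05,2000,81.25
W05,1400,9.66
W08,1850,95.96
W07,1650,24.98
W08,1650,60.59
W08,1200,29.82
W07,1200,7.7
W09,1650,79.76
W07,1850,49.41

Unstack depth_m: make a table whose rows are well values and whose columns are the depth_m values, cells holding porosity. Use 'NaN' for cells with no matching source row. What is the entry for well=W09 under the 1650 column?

The long row with well=W09, depth_m=1650 has porosity=79.76.

79.76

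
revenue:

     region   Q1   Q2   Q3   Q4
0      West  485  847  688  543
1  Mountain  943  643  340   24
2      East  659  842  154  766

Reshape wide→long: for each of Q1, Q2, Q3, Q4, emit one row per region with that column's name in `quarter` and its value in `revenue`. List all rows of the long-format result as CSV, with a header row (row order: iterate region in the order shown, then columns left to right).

region,quarter,revenue
West,Q1,485
West,Q2,847
West,Q3,688
West,Q4,543
Mountain,Q1,943
Mountain,Q2,643
Mountain,Q3,340
Mountain,Q4,24
East,Q1,659
East,Q2,842
East,Q3,154
East,Q4,766

Each (region, column) pair becomes one row: 3 × 4 = 12 rows.
For example, (West, Q1) → revenue=485.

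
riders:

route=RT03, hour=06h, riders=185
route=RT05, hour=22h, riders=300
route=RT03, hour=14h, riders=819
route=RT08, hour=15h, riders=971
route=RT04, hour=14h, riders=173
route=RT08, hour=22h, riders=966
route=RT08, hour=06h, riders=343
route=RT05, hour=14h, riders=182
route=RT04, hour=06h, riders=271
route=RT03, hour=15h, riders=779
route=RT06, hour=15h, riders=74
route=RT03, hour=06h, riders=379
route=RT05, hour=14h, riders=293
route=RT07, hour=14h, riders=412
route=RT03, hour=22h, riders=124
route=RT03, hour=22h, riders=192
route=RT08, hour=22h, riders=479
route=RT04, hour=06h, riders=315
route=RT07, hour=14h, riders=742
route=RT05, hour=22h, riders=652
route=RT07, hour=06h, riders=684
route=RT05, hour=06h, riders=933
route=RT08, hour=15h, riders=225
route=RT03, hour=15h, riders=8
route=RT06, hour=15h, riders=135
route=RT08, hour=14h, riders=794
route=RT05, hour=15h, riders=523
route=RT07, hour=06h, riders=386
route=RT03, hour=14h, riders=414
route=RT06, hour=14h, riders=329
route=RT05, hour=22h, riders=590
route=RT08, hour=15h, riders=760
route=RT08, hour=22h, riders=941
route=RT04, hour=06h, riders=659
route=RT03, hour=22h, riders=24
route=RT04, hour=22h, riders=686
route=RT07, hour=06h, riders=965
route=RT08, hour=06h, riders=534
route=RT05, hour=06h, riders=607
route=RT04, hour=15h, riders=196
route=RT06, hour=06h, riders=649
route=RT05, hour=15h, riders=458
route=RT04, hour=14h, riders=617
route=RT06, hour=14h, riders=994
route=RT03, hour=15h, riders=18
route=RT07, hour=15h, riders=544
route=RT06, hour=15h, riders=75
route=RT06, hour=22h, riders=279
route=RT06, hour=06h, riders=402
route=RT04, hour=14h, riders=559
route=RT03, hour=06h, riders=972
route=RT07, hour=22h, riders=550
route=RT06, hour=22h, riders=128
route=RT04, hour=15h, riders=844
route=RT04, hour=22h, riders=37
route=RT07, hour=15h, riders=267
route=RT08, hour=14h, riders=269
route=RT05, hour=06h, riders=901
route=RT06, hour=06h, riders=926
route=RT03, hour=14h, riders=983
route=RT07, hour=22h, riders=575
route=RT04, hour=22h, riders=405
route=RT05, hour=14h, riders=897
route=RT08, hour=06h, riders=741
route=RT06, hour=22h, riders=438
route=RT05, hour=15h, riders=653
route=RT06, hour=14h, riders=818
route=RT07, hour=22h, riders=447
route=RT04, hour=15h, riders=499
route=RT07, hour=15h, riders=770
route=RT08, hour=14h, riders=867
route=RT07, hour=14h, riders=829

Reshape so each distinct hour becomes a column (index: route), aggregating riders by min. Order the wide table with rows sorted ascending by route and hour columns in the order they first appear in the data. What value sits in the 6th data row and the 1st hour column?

With rows sorted ascending by route, row 6 is route=RT08. hour columns in first-appearance order: 06h, 22h, 14h, 15h; column 1 is 06h.
Long rows with route=RT08, hour=06h: min(343, 534, 741) = 343.

343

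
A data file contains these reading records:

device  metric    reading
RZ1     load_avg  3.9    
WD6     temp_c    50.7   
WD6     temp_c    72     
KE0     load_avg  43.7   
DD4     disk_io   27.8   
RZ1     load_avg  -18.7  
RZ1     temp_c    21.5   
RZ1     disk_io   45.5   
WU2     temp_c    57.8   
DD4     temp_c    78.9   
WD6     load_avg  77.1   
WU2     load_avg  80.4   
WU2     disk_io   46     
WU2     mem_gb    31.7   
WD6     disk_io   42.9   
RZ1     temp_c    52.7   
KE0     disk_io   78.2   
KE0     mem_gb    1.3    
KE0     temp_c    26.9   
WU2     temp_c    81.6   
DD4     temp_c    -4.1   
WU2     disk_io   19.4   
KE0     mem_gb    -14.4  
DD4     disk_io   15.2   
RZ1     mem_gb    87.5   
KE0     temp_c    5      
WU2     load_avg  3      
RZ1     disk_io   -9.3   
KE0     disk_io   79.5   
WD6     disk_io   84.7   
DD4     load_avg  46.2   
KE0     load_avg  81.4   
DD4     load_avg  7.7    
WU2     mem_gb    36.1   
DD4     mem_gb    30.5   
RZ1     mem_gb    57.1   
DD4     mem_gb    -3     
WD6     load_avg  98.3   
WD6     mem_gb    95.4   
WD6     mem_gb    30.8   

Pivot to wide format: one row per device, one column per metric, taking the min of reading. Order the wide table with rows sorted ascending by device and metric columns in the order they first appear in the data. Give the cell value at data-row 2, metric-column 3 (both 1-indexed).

With rows sorted ascending by device, row 2 is device=KE0. metric columns in first-appearance order: load_avg, temp_c, disk_io, mem_gb; column 3 is disk_io.
Long rows with device=KE0, metric=disk_io: min(78.2, 79.5) = 78.2.

78.2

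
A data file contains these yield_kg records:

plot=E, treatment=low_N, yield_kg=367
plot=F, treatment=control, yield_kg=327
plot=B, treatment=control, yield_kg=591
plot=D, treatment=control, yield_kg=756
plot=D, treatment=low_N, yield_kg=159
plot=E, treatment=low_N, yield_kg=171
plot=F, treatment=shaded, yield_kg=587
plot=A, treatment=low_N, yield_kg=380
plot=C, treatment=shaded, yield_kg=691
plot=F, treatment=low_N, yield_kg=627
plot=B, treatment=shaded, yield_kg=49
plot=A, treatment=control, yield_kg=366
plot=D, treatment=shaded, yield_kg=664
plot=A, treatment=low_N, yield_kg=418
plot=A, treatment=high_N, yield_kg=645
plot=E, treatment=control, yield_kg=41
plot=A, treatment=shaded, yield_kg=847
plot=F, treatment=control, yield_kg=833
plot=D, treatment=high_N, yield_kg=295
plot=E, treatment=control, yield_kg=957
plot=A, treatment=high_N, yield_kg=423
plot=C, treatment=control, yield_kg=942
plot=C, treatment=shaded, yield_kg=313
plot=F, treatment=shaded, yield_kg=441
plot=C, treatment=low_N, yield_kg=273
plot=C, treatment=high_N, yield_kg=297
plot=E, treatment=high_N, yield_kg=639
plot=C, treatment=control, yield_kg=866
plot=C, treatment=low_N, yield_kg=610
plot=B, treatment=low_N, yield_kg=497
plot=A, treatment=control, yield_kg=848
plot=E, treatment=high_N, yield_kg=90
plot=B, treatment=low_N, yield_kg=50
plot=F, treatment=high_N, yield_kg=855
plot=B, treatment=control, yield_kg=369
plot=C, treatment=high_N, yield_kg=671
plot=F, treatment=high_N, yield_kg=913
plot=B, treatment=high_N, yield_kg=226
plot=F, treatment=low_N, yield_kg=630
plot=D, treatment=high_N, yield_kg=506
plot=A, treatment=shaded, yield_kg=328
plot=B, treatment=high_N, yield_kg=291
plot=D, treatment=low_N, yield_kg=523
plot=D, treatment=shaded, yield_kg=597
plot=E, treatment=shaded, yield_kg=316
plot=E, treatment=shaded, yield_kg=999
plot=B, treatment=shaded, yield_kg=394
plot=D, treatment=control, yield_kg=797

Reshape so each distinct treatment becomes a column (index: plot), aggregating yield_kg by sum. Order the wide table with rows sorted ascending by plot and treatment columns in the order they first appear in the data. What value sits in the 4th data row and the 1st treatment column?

With rows sorted ascending by plot, row 4 is plot=D. treatment columns in first-appearance order: low_N, control, shaded, high_N; column 1 is low_N.
Long rows with plot=D, treatment=low_N: 159 + 523 = 682.

682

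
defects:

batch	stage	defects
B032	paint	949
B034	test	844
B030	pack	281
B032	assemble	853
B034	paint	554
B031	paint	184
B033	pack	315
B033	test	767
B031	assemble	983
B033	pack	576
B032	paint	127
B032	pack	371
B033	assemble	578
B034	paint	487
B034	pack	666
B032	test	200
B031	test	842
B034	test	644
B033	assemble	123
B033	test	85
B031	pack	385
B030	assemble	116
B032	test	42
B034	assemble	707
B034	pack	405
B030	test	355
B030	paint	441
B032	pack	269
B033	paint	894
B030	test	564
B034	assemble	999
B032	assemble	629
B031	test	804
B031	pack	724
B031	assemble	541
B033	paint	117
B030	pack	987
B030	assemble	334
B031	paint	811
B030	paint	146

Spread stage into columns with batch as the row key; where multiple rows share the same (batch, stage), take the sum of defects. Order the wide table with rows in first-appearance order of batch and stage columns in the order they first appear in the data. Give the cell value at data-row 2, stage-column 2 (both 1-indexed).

With rows in first-appearance order of batch, row 2 is batch=B034. stage columns in first-appearance order: paint, test, pack, assemble; column 2 is test.
Long rows with batch=B034, stage=test: 844 + 644 = 1488.

1488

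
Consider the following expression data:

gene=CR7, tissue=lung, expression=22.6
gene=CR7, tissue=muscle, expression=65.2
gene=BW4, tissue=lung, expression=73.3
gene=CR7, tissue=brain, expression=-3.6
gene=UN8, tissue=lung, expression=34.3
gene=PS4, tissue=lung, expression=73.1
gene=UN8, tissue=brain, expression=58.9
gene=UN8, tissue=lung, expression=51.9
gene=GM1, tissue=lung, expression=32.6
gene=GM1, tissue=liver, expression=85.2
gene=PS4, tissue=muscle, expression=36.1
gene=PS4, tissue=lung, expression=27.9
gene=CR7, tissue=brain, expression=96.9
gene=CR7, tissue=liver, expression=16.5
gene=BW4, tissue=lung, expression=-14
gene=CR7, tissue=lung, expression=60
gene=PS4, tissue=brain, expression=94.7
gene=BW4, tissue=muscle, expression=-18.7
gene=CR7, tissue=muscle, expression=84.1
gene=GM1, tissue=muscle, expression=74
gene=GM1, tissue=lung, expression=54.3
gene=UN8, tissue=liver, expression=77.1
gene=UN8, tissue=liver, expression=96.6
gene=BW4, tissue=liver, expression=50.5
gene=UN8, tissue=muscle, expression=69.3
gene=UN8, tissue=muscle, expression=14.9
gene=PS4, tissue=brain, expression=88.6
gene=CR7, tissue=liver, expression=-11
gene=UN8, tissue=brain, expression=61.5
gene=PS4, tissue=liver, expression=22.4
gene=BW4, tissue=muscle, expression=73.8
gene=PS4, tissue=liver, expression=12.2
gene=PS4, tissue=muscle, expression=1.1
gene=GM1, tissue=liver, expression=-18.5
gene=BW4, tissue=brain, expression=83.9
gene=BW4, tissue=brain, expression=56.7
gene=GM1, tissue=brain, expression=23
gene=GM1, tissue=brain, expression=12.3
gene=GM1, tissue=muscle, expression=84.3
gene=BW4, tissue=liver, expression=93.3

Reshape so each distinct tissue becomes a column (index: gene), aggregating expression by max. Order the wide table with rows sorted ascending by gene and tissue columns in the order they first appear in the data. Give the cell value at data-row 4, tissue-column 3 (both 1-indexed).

94.7

With rows sorted ascending by gene, row 4 is gene=PS4. tissue columns in first-appearance order: lung, muscle, brain, liver; column 3 is brain.
Long rows with gene=PS4, tissue=brain: max(94.7, 88.6) = 94.7.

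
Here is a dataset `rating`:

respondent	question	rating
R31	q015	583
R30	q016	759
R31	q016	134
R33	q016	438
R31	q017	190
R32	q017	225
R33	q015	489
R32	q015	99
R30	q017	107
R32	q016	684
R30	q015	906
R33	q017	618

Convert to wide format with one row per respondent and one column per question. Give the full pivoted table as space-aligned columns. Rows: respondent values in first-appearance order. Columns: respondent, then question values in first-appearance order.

respondent  q015  q016  q017
R31         583   134   190 
R30         906   759   107 
R33         489   438   618 
R32         99    684   225 

Columns: respondent plus the 3 distinct question values (q015, q016, q017).
For example, row R31 column q015 takes rating=583 from the long row (R31, q015).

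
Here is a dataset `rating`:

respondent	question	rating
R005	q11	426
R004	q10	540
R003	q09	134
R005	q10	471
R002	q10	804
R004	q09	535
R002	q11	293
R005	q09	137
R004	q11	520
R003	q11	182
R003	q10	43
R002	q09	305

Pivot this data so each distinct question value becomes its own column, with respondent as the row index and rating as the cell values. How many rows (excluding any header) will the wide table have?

4 distinct respondent values → 4 rows.

4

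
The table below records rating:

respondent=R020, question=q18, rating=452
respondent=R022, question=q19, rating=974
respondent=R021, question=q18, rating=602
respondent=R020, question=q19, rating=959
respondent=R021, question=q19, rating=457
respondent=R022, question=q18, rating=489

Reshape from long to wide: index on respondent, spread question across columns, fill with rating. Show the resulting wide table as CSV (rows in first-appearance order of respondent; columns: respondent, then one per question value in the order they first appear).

Columns: respondent plus the 2 distinct question values (q18, q19).
For example, row R020 column q18 takes rating=452 from the long row (R020, q18).

respondent,q18,q19
R020,452,959
R022,489,974
R021,602,457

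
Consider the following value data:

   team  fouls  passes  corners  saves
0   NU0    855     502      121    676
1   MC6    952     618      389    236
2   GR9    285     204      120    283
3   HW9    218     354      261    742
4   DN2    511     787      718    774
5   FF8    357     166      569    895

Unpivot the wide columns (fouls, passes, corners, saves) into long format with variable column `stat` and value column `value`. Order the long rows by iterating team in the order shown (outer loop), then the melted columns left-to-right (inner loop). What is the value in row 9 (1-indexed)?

24 rows total (6 × 4). Row 9: index ⌊(9-1)/4⌋ = 2 into team → GR9; (9-1) mod 4 = 0 into the melted columns → fouls.
So row 9 is (GR9, fouls, 285); value = 285.

285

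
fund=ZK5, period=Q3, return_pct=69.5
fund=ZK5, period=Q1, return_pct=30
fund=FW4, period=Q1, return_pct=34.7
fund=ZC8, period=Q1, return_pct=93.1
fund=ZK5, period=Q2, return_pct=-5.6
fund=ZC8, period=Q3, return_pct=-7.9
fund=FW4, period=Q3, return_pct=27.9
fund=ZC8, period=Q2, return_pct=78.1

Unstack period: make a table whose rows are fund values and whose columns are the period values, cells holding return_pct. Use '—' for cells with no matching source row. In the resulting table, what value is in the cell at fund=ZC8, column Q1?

The long row with fund=ZC8, period=Q1 has return_pct=93.1.

93.1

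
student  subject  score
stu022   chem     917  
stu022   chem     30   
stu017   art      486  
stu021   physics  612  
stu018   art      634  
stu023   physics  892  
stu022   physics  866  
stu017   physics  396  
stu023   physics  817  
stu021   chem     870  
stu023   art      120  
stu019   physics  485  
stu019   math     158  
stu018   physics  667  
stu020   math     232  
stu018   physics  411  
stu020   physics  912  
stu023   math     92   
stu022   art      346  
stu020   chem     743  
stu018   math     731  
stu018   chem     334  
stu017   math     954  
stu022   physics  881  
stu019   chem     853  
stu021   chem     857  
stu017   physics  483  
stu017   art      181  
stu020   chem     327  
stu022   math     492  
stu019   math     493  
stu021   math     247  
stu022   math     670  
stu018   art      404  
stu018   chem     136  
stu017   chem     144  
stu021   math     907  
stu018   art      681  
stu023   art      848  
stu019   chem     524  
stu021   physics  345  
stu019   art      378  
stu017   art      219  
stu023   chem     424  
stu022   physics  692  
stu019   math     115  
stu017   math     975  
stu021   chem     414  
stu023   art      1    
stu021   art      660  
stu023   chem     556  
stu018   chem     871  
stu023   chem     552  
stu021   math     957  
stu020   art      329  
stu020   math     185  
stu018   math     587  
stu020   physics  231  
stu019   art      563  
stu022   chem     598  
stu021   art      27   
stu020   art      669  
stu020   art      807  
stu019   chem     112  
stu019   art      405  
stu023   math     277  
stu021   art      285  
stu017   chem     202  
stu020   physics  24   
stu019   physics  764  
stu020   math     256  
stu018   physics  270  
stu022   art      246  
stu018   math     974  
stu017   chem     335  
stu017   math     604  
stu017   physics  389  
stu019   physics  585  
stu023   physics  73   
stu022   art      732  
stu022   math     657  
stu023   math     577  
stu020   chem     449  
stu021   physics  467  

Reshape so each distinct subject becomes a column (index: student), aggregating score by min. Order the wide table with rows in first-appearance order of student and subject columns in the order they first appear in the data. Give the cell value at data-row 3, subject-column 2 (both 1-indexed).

With rows in first-appearance order of student, row 3 is student=stu021. subject columns in first-appearance order: chem, art, physics, math; column 2 is art.
Long rows with student=stu021, subject=art: min(660, 27, 285) = 27.

27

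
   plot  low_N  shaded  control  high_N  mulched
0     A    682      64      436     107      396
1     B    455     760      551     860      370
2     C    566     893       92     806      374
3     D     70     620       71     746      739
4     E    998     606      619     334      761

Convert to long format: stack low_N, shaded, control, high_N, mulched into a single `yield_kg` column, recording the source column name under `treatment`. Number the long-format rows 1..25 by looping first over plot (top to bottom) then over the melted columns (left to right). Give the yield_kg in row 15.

25 rows total (5 × 5). Row 15: index ⌊(15-1)/5⌋ = 2 into plot → C; (15-1) mod 5 = 4 into the melted columns → mulched.
So row 15 is (C, mulched, 374); yield_kg = 374.

374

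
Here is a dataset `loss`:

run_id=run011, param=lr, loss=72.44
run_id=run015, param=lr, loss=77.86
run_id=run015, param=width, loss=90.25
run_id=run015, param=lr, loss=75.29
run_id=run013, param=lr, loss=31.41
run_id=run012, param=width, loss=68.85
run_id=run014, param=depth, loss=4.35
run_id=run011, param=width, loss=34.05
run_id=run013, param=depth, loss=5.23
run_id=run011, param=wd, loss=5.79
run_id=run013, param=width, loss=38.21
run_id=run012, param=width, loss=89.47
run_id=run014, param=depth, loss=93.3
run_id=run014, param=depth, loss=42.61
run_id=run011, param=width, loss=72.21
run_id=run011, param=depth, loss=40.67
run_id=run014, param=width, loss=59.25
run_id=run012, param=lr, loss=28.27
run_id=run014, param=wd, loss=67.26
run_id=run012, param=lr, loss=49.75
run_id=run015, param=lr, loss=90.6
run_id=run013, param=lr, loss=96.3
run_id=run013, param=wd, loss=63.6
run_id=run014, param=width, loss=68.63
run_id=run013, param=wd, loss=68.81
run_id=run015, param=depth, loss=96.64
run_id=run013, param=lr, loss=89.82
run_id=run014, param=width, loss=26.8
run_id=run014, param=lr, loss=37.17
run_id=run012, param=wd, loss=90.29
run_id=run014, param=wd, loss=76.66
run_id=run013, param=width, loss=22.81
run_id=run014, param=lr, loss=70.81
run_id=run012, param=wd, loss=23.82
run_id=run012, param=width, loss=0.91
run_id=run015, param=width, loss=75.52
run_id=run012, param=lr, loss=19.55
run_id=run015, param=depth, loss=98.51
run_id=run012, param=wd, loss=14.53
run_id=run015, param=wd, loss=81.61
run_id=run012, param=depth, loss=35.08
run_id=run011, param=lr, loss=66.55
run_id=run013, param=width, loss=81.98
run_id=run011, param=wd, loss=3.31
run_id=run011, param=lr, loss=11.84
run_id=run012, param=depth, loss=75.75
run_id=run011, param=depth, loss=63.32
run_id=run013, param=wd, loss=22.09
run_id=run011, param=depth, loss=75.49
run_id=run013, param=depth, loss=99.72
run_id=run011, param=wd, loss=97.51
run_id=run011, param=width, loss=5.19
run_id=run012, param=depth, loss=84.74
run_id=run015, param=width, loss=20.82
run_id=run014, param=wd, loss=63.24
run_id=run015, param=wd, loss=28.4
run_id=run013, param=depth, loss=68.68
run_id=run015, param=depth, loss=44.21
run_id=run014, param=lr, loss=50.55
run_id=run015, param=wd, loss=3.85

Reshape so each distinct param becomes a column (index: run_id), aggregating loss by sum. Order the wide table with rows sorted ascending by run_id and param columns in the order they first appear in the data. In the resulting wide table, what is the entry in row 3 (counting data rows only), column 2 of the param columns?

143

With rows sorted ascending by run_id, row 3 is run_id=run013. param columns in first-appearance order: lr, width, depth, wd; column 2 is width.
Long rows with run_id=run013, param=width: 38.21 + 22.81 + 81.98 = 143.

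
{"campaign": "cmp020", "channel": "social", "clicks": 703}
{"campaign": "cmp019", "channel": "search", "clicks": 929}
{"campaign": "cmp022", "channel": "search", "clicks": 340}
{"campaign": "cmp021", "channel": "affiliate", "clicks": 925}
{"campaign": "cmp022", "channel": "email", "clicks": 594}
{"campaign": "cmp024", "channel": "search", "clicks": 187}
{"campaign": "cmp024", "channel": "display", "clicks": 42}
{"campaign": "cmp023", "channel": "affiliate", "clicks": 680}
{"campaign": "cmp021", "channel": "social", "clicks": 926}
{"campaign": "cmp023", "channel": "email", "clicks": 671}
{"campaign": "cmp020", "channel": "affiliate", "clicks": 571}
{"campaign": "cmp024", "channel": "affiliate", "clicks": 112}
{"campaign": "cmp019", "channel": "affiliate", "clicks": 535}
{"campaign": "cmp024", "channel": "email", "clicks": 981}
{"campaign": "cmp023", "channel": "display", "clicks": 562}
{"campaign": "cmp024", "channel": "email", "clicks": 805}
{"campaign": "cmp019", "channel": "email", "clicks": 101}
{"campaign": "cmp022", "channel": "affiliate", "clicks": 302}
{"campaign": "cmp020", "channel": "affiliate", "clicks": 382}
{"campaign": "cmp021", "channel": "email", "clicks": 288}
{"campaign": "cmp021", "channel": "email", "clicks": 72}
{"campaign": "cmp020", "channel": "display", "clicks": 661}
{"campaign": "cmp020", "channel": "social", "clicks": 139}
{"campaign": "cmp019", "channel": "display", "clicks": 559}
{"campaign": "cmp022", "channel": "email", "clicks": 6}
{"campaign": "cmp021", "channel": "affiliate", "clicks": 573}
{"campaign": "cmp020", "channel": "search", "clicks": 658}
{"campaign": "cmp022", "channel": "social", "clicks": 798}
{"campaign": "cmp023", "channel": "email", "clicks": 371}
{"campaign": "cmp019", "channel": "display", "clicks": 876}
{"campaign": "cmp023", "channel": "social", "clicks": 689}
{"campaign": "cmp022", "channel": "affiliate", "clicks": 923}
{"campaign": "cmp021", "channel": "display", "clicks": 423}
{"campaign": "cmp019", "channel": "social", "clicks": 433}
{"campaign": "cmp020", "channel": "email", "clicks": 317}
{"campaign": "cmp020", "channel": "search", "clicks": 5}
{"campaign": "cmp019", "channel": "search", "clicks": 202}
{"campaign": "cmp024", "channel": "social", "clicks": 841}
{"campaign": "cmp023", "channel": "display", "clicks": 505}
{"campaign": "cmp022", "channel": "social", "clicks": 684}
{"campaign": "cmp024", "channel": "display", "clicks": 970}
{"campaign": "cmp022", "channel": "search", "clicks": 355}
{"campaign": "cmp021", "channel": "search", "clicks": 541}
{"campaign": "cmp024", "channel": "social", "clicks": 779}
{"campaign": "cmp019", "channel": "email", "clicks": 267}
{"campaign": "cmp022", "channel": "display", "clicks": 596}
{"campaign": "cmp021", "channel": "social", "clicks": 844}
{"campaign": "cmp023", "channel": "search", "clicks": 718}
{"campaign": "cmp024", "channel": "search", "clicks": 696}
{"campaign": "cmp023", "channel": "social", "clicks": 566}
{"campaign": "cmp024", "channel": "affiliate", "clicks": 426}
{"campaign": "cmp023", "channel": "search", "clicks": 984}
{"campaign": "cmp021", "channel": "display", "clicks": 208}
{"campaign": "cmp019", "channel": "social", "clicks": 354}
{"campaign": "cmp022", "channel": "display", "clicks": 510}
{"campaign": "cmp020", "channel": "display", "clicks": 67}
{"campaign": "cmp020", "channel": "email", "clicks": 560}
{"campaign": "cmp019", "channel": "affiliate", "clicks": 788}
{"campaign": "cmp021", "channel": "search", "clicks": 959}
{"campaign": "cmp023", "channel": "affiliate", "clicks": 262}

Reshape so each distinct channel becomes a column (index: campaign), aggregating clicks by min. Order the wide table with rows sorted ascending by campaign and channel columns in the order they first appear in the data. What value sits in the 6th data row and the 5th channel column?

42

With rows sorted ascending by campaign, row 6 is campaign=cmp024. channel columns in first-appearance order: social, search, affiliate, email, display; column 5 is display.
Long rows with campaign=cmp024, channel=display: min(42, 970) = 42.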